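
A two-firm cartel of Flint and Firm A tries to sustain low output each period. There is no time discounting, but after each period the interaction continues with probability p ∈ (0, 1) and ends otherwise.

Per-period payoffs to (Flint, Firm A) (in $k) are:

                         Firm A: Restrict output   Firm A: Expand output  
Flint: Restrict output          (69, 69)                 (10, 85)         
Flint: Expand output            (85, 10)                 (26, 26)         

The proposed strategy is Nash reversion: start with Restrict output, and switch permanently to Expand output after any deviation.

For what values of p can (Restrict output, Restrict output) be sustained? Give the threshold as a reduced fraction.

Expected cooperation value is 69 + p·69 + p²·69 + … = 69/(1−p); deviation gives 85 + p·26/(1−p).
69 ≥ 85(1−p) + 26p ⇒ 59p ≥ 16 ⇒ p ≥ 16/59.

16/59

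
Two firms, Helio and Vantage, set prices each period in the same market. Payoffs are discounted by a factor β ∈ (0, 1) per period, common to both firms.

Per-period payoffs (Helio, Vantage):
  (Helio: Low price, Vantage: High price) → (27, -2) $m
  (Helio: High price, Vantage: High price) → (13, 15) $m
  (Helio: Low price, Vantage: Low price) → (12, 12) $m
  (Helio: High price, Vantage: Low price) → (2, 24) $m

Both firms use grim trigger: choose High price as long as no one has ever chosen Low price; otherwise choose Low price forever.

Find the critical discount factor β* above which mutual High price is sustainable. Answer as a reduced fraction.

Helio: cooperation gives 13 each period; deviation gives 27 once then 12 forever.
  13/(1−β) ≥ 27 + 12β/(1−β) ⇒ β ≥ 14/15.
Vantage: cooperation gives 15 each period; deviation gives 24 once then 12 forever.
  β ≥ 9/12 = 3/4.
Both must hold, so the binding constraint is Helio's: β ≥ 14/15.

14/15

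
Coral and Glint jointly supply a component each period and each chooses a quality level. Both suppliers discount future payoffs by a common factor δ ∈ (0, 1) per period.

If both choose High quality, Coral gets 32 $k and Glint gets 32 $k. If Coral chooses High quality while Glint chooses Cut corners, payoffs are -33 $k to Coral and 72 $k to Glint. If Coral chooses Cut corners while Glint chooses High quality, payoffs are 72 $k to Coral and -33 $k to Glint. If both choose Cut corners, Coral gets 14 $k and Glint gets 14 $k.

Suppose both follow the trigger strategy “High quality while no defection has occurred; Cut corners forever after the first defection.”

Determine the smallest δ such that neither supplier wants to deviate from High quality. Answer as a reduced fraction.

20/29

Under grim trigger the critical discount factor is (T−C)/(T−P) with T = 72, C = 32, P = 14.
δ* = (72−32)/(72−14) = 40/58 = 20/29.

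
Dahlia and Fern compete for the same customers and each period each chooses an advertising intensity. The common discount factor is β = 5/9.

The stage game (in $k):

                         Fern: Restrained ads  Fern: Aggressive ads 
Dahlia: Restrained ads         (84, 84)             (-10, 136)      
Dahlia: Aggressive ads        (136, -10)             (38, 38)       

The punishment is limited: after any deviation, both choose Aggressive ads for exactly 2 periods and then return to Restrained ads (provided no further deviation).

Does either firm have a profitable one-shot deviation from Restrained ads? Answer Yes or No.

A one-shot deviation gives 136 now, then 38 for 2 periods, then back to 84.
Gain from deviating: (136−84) today; loss: (84−38) in each of the next 2 periods.
No-deviation condition: (84−38)(β+…+β^2) ≥ 136−84, i.e. β+…+β^2 ≥ 26/23.
At β = 5/9: β+…+β^2 = 0.8642 < 1.1304.
So cooperation is not sustainable.

Yes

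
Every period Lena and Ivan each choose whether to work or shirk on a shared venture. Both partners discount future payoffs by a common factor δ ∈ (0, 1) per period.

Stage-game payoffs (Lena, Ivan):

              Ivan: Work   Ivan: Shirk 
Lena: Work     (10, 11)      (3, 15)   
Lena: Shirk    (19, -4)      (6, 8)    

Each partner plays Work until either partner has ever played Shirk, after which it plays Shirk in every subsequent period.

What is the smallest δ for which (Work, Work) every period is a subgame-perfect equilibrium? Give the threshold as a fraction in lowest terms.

9/13

For Lena: deviation gain 19−10 = 9, per-period punishment loss 10−6 = 4. IC gives δ ≥ 9/13.
For Ivan: gain 4, loss 3 per period, so δ ≥ 4/7.
The tighter constraint is Lena's, so cooperation needs δ ≥ 9/13.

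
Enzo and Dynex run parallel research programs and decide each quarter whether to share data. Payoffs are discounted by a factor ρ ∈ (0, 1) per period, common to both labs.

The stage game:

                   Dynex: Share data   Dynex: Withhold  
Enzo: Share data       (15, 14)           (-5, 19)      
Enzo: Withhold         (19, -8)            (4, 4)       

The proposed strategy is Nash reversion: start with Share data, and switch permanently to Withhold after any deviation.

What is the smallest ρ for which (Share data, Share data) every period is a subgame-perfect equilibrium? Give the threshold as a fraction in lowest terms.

1/3

Enzo: cooperation gives 15 each period; deviation gives 19 once then 4 forever.
  15/(1−ρ) ≥ 19 + 4ρ/(1−ρ) ⇒ ρ ≥ 4/15.
Dynex: cooperation gives 14 each period; deviation gives 19 once then 4 forever.
  ρ ≥ 5/15 = 1/3.
Both must hold, so the binding constraint is Dynex's: ρ ≥ 1/3.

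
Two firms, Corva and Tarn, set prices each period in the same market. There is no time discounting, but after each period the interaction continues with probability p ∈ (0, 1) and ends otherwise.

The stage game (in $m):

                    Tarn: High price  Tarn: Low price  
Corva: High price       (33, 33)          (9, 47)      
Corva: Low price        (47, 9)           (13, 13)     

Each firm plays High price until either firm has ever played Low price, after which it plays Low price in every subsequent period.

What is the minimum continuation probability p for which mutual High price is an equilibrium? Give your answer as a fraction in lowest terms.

Expected cooperation value is 33 + p·33 + p²·33 + … = 33/(1−p); deviation gives 47 + p·13/(1−p).
33 ≥ 47(1−p) + 13p ⇒ 34p ≥ 14 ⇒ p ≥ 14/34 = 7/17.

7/17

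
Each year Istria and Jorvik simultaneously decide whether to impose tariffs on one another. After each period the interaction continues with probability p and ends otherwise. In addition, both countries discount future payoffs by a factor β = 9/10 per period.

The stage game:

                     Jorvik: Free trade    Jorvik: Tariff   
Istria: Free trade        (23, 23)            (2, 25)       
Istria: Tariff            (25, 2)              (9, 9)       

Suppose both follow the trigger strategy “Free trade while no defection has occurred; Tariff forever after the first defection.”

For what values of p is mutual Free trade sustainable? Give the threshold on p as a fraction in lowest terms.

Expected continuation weight on next period's payoff is β·p = 9/10·p, which plays the role of the discount factor.
Cooperation requires 9/10·p ≥ (25−23)/(25−9) = 1/8, hence p ≥ 5/36.

5/36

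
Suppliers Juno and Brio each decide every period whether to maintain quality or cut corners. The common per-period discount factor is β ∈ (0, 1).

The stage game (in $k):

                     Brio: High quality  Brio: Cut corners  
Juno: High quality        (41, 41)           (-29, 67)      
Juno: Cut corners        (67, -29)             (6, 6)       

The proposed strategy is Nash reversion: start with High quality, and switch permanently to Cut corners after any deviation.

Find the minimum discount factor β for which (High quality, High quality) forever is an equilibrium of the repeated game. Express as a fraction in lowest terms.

41/(1−β) ≥ 67 + 6β/(1−β)
41 ≥ 67 − 61β
β ≥ 26/61.

26/61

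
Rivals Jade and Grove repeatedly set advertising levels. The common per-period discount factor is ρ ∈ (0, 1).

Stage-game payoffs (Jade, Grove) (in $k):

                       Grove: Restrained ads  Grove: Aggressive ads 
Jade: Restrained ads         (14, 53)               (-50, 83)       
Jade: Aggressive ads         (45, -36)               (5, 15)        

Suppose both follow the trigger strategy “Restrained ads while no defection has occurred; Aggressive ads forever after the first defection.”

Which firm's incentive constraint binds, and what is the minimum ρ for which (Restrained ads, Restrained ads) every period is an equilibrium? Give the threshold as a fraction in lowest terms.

Jade; ρ ≥ 31/40

For Jade: deviation gain 45−14 = 31, per-period punishment loss 14−5 = 9. IC gives ρ ≥ 31/40.
For Grove: gain 30, loss 38 per period, so ρ ≥ 30/68 = 15/34.
The tighter constraint is Jade's, so cooperation needs ρ ≥ 31/40.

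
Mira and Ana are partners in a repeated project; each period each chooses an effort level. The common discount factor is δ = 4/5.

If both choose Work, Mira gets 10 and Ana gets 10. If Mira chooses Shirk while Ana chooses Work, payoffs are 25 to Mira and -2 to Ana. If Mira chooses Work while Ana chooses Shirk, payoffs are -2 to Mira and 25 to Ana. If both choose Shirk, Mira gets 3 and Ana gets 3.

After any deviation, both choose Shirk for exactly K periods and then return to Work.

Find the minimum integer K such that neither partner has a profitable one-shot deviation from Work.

4

Need Σ_{k=1}^{K} δ^k ≥ (25−10)/(10−3) = 2.1429 at δ = 4/5.
At K = 3 the sum is 1.9520 < 2.1429; at K = 4 it is 2.3616 ≥ 2.1429.
So the minimum punishment length is K = 4.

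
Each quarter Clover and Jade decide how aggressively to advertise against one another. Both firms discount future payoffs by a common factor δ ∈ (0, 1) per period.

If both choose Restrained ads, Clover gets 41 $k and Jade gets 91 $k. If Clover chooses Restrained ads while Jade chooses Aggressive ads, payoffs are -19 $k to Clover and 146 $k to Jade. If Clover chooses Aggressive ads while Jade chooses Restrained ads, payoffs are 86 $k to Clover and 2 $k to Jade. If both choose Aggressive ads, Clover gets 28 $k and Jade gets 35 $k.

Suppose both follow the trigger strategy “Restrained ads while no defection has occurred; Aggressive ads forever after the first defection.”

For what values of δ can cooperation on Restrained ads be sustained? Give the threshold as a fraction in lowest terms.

45/58

Clover's threshold: (86−41)/(86−28) = 45/58.
Jade's threshold: (146−91)/(146−35) = 55/111.
45/58 > 55/111, so Clover binds and δ* = 45/58.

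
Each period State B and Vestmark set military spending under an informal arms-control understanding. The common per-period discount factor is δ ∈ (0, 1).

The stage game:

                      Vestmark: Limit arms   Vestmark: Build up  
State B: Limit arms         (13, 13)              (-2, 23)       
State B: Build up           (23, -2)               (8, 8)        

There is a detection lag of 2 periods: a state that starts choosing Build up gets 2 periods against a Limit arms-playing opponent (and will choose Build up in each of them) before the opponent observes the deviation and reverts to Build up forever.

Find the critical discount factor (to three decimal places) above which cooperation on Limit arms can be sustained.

Deviating for the 2 undetected periods gains 23−13 = 10 per period over cooperation, then loses 13−8 = 5 per period forever once punishment starts.
Gain: 10(1 + δ + … + δ^1); loss: 5·δ^2/(1−δ).
No profitable deviation ⇔ 10(1−δ^2) ≤ 5·δ^2, i.e. δ^2 ≥ 10/(10+5) = 2/3.
Hence δ ≥ (2/3)^(1/2) ≈ 0.816.

0.816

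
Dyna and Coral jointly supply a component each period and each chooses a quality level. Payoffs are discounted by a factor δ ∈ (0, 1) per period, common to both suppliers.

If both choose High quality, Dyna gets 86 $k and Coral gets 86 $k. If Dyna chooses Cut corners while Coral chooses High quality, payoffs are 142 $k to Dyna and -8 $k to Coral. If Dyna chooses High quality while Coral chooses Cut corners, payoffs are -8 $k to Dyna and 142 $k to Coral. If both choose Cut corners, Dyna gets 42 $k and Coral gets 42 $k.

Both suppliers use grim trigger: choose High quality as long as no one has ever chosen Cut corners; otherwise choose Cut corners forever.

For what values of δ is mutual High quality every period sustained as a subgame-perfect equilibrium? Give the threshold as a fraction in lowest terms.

Cooperation forever yields 86 each period: 86/(1−δ).
Deviating yields 142 once, then 42 forever: 142 + 42δ/(1−δ).
No profitable deviation requires 86/(1−δ) ≥ 142 + 42δ/(1−δ).
Multiplying by (1−δ): 86 ≥ 142(1−δ) + 42δ = 142 − 100δ.
So 100δ ≥ 56, i.e. δ ≥ 56/100 = 14/25.

14/25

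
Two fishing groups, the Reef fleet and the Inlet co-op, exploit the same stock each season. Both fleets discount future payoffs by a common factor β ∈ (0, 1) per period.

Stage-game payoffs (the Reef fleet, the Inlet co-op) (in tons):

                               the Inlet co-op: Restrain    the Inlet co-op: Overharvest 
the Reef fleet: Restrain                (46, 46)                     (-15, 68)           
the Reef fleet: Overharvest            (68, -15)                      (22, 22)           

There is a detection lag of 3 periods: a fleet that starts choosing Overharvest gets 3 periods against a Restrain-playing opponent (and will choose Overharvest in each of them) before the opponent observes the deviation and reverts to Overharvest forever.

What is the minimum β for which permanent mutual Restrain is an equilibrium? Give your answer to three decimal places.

0.782

The best deviation is to choose Overharvest for all 3 undetected periods, earning 68 each, then 22 forever once detected.
Deviation value: 68(1−β^3)/(1−β) + 22β^3/(1−β); cooperation value: 46/(1−β).
IC: 46 ≥ 68(1−β^3) + 22β^3 = 68 − 46β^3.
So β^3 ≥ 22/46 = 11/23, giving β ≥ (11/23)^(1/3) ≈ 0.782.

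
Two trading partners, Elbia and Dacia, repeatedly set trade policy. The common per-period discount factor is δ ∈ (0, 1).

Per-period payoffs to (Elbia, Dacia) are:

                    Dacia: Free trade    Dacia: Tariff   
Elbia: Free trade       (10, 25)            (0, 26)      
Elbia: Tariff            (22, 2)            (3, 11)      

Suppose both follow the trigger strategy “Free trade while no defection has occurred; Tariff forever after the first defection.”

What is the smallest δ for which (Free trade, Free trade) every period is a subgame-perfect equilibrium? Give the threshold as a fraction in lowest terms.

12/19

Elbia's threshold: (22−10)/(22−3) = 12/19.
Dacia's threshold: (26−25)/(26−11) = 1/15.
12/19 > 1/15, so Elbia binds and δ* = 12/19.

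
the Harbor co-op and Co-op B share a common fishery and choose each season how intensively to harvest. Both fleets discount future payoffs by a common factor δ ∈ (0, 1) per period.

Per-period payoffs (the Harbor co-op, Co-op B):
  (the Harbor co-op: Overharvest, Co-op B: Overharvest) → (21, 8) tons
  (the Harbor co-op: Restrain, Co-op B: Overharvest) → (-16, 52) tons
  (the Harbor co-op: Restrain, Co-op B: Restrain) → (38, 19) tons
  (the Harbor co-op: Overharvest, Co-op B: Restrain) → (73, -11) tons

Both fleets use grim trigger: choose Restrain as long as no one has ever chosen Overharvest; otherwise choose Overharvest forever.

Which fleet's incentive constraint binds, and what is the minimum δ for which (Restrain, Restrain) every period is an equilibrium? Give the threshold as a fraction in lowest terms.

Co-op B; δ ≥ 3/4

For the Harbor co-op: deviation gain 73−38 = 35, per-period punishment loss 38−21 = 17. IC gives δ ≥ 35/52.
For Co-op B: gain 33, loss 11 per period, so δ ≥ 33/44 = 3/4.
The tighter constraint is Co-op B's, so cooperation needs δ ≥ 3/4.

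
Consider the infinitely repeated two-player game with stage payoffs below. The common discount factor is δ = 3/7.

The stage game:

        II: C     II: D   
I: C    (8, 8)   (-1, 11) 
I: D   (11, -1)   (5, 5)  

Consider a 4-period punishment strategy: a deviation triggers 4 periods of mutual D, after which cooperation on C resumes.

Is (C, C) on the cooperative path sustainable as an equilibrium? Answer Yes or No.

IC: δ+…+δ^4 ≥ (11−8)/(8−5) = 1.
At δ = 3/7: partial sum = 0.7247 < 1.0000. Cooperation not sustainable.

No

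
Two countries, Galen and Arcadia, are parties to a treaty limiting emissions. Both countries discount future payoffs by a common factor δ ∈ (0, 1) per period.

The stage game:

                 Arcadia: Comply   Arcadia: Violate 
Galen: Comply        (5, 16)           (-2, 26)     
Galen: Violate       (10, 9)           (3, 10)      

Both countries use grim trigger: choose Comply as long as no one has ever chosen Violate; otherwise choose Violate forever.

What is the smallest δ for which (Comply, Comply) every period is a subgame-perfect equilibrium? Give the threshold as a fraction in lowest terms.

For Galen: deviation gain 10−5 = 5, per-period punishment loss 5−3 = 2. IC gives δ ≥ 5/7.
For Arcadia: gain 10, loss 6 per period, so δ ≥ 10/16 = 5/8.
The tighter constraint is Galen's, so cooperation needs δ ≥ 5/7.

5/7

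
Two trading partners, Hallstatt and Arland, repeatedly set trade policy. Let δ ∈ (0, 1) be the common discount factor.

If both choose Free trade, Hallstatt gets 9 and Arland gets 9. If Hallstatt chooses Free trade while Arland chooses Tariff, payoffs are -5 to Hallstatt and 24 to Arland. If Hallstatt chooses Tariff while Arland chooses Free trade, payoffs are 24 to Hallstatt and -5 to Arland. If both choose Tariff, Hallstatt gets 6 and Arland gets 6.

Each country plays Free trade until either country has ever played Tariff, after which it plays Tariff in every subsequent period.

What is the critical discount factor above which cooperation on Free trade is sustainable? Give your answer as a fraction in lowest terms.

5/6

Cooperation forever yields 9 each period: 9/(1−δ).
Deviating yields 24 once, then 6 forever: 24 + 6δ/(1−δ).
No profitable deviation requires 9/(1−δ) ≥ 24 + 6δ/(1−δ).
Multiplying by (1−δ): 9 ≥ 24(1−δ) + 6δ = 24 − 18δ.
So 18δ ≥ 15, i.e. δ ≥ 15/18 = 5/6.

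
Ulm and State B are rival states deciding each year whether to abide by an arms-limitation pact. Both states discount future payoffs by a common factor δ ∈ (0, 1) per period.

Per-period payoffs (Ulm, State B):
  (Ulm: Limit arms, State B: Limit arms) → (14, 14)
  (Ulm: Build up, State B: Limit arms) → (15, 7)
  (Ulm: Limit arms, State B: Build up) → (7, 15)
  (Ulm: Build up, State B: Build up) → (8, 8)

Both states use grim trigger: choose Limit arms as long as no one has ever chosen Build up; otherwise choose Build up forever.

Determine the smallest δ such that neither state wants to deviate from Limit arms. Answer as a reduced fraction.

14/(1−δ) ≥ 15 + 8δ/(1−δ)
14 ≥ 15 − 7δ
δ ≥ 1/7.

1/7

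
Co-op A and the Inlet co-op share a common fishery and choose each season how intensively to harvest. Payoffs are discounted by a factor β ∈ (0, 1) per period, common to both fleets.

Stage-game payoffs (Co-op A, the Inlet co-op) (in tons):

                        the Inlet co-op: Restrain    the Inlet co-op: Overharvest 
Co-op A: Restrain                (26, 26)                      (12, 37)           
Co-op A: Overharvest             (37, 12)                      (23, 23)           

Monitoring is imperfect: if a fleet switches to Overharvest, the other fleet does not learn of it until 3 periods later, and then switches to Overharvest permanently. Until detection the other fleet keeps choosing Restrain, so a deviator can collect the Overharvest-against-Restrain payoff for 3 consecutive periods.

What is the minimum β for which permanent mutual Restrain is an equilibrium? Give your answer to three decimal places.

0.923

The best deviation is to choose Overharvest for all 3 undetected periods, earning 37 each, then 23 forever once detected.
Deviation value: 37(1−β^3)/(1−β) + 23β^3/(1−β); cooperation value: 26/(1−β).
IC: 26 ≥ 37(1−β^3) + 23β^3 = 37 − 14β^3.
So β^3 ≥ 11/14, giving β ≥ (11/14)^(1/3) ≈ 0.923.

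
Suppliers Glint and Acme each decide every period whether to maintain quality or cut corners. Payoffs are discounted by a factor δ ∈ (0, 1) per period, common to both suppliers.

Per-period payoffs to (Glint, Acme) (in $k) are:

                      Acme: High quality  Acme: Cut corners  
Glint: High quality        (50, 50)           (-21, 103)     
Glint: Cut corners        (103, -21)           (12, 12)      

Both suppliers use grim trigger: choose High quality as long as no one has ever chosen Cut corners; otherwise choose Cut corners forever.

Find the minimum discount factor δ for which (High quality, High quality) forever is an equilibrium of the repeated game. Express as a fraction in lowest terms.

One-period gain from deviating is 103 − 50 = 53. The loss is 50 − 12 = 38 in every subsequent period, with present value 38·δ/(1−δ).
Deviation is unprofitable when 38·δ/(1−δ) ≥ 53, i.e. δ/(1−δ) ≥ 53/38.
Equivalently δ ≥ 53/(53+38) = 53/91.

53/91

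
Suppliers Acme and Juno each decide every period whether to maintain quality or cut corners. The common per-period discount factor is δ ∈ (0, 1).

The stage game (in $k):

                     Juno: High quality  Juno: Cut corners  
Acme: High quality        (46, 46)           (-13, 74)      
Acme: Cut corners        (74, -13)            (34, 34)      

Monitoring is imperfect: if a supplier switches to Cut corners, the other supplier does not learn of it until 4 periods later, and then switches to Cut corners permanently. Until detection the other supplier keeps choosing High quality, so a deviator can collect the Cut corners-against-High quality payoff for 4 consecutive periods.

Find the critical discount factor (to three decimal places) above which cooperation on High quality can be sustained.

Deviating for the 4 undetected periods gains 74−46 = 28 per period over cooperation, then loses 46−34 = 12 per period forever once punishment starts.
Gain: 28(1 + δ + … + δ^3); loss: 12·δ^4/(1−δ).
No profitable deviation ⇔ 28(1−δ^4) ≤ 12·δ^4, i.e. δ^4 ≥ 28/(28+12) = 7/10.
Hence δ ≥ (7/10)^(1/4) ≈ 0.915.

0.915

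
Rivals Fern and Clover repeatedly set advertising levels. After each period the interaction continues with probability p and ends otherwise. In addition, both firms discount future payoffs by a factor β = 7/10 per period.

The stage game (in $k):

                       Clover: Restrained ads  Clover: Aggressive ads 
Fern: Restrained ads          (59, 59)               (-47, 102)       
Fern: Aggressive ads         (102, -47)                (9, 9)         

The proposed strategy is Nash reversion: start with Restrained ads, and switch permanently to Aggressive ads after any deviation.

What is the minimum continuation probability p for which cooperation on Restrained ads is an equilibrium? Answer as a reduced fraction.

Expected continuation weight on next period's payoff is β·p = 7/10·p, which plays the role of the discount factor.
Cooperation requires 7/10·p ≥ (102−59)/(102−9) = 43/93, hence p ≥ 430/651.

430/651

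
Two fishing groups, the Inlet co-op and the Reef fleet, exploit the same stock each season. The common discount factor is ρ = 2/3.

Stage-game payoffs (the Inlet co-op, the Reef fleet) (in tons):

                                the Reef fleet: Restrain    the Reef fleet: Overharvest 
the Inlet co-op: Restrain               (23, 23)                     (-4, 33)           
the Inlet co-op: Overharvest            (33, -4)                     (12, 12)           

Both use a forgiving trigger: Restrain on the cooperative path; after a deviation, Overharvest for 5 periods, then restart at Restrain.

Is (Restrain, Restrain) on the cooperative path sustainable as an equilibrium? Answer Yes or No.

Yes

Comparing payoff streams over the 6 periods until play realigns: cooperate → 23(1+ρ+…+ρ^5); deviate → 33 + 12(ρ+…+ρ^5).
Cooperation is sustained iff (23−12)(ρ+…+ρ^5) ≥ 33−23.
ρ+…+ρ^5 = 2/3·(1−(2/3)^5)/(1−2/3) = 1.7366, and (33−23)/(23−12) = 0.9091.
1.7366 ≥ 0.9091, so cooperation is sustainable.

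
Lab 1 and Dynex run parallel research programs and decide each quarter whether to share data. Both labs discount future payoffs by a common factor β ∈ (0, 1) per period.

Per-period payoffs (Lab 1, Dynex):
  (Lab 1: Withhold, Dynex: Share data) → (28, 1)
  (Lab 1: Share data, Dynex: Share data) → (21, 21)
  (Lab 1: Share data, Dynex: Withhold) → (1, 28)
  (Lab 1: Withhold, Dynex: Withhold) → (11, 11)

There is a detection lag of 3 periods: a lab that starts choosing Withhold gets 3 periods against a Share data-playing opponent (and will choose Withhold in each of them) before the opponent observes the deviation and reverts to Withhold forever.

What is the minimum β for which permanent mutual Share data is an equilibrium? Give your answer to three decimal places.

Deviating for the 3 undetected periods gains 28−21 = 7 per period over cooperation, then loses 21−11 = 10 per period forever once punishment starts.
Gain: 7(1 + β + … + β^2); loss: 10·β^3/(1−β).
No profitable deviation ⇔ 7(1−β^3) ≤ 10·β^3, i.e. β^3 ≥ 7/(7+10) = 7/17.
Hence β ≥ (7/17)^(1/3) ≈ 0.744.

0.744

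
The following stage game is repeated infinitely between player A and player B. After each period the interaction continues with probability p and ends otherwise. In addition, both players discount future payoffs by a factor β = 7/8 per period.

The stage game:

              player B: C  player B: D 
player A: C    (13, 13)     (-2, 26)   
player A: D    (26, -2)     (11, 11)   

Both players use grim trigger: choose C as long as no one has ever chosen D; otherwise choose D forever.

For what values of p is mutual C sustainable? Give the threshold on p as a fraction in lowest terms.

Expected continuation weight on next period's payoff is β·p = 7/8·p, which plays the role of the discount factor.
Cooperation requires 7/8·p ≥ (26−13)/(26−11) = 13/15, hence p ≥ 104/105.

104/105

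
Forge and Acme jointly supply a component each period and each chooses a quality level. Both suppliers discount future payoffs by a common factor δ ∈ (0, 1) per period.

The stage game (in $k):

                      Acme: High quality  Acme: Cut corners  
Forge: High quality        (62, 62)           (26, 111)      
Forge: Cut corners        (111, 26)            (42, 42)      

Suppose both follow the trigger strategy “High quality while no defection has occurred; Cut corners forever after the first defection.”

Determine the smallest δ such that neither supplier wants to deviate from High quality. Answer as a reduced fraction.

Under grim trigger the critical discount factor is (T−C)/(T−P) with T = 111, C = 62, P = 42.
δ* = (111−62)/(111−42) = 49/69.

49/69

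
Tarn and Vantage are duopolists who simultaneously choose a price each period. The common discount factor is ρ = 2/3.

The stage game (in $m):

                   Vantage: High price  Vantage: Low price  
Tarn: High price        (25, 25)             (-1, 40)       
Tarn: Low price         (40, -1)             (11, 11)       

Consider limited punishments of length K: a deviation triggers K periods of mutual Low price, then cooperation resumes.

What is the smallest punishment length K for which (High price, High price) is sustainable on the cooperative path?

No profitable deviation requires (25−11)(ρ+…+ρ^K) ≥ 40−25, i.e. ρ+…+ρ^K ≥ 15/14 ≈ 1.0714.
With ρ = 2/3, the partial sums are K=1: 0.6667, K=2: 1.1111.
K = 2 is the first length at which the sum reaches 1.0714.

2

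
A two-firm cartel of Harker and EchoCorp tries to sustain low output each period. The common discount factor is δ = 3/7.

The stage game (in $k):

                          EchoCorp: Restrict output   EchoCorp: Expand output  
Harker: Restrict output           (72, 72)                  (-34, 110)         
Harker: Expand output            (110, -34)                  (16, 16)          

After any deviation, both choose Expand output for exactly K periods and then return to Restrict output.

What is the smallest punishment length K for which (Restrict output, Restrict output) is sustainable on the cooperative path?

3

No profitable deviation requires (72−16)(δ+…+δ^K) ≥ 110−72, i.e. δ+…+δ^K ≥ 19/28 ≈ 0.6786.
With δ = 3/7, the partial sums are K=1: 0.4286, K=2: 0.6122, K=3: 0.6910.
K = 3 is the first length at which the sum reaches 0.6786.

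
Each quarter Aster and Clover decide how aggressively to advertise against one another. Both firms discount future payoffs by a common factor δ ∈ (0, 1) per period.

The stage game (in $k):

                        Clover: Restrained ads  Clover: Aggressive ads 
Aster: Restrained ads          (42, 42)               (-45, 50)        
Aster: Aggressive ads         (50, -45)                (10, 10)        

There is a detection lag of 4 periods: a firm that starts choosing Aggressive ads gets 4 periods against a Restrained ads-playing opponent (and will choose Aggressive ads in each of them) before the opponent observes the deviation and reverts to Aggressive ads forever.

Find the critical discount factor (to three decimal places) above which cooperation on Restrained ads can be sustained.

A deviator earns 50 for 4 periods, then 10 forever; cooperating earns 42 forever. Multiplying the IC by (1−δ):
42 ≥ 50(1−δ^4) + 10δ^4, so 40·δ^4 ≥ 8 and δ^4 ≥ 1/5.
δ ≥ (1/5)^(1/4) ≈ 0.669.

0.669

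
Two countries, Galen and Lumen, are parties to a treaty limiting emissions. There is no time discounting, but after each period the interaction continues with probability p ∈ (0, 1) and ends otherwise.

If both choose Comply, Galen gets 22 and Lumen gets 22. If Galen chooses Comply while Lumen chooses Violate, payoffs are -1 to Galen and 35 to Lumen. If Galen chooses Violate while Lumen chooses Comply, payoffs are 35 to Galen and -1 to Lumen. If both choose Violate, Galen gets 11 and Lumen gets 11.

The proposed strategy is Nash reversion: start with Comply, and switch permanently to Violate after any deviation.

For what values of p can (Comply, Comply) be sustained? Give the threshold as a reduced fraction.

13/24

Expected cooperation value is 22 + p·22 + p²·22 + … = 22/(1−p); deviation gives 35 + p·11/(1−p).
22 ≥ 35(1−p) + 11p ⇒ 24p ≥ 13 ⇒ p ≥ 13/24.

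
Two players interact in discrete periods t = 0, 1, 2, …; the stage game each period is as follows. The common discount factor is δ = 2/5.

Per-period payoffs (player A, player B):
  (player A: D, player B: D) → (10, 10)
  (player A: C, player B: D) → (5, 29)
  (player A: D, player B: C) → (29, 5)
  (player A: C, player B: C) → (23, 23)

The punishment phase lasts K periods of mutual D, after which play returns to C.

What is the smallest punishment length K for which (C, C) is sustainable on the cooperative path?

Need Σ_{k=1}^{K} δ^k ≥ (29−23)/(23−10) = 0.4615 at δ = 2/5.
At K = 1 the sum is 0.4000 < 0.4615; at K = 2 it is 0.5600 ≥ 0.4615.
So the minimum punishment length is K = 2.

2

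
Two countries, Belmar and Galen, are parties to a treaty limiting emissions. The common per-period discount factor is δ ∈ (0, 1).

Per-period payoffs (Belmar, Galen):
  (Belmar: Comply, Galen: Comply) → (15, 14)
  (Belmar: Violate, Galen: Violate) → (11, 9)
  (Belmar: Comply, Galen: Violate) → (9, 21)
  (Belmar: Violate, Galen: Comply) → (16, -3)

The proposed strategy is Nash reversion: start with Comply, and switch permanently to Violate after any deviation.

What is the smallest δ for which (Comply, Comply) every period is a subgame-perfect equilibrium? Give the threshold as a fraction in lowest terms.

For Belmar: deviation gain 16−15 = 1, per-period punishment loss 15−11 = 4. IC gives δ ≥ 1/5.
For Galen: gain 7, loss 5 per period, so δ ≥ 7/12.
The tighter constraint is Galen's, so cooperation needs δ ≥ 7/12.

7/12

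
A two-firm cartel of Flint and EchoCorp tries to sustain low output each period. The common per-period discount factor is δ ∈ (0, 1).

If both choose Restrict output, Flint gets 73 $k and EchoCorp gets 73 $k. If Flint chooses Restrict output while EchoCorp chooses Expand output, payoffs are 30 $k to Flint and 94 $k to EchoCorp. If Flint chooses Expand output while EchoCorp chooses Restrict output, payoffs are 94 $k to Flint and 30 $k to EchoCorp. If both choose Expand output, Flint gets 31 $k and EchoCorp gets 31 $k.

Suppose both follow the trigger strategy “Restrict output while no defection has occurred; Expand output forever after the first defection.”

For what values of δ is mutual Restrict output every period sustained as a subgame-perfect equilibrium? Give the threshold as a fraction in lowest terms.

1/3

Cooperation forever yields 73 each period: 73/(1−δ).
Deviating yields 94 once, then 31 forever: 94 + 31δ/(1−δ).
No profitable deviation requires 73/(1−δ) ≥ 94 + 31δ/(1−δ).
Multiplying by (1−δ): 73 ≥ 94(1−δ) + 31δ = 94 − 63δ.
So 63δ ≥ 21, i.e. δ ≥ 21/63 = 1/3.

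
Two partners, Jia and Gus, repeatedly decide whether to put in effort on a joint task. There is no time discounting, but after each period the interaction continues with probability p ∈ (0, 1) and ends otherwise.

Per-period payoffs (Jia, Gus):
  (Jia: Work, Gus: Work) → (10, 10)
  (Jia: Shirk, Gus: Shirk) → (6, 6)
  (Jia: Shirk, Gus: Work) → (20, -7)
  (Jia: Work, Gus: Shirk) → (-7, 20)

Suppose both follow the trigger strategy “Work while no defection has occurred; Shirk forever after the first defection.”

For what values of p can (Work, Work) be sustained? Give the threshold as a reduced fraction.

With no time discounting, the continuation probability p plays the role of the discount factor.
Grim-trigger IC: 10/(1−p) ≥ 20 + 6p/(1−p) ⇒ p ≥ (20−10)/(20−6) = 5/7.

5/7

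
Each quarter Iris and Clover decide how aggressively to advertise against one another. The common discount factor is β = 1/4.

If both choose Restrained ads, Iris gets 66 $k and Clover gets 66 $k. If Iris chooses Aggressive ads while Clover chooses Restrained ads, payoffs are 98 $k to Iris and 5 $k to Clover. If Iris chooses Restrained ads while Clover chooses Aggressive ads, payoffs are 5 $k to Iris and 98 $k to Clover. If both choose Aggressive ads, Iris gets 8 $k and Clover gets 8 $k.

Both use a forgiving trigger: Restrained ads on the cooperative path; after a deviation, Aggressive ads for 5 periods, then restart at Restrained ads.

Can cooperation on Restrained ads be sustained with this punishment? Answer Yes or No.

No

IC: β+…+β^5 ≥ (98−66)/(66−8) = 16/29.
At β = 1/4: partial sum = 0.3330 < 0.5517. Cooperation not sustainable.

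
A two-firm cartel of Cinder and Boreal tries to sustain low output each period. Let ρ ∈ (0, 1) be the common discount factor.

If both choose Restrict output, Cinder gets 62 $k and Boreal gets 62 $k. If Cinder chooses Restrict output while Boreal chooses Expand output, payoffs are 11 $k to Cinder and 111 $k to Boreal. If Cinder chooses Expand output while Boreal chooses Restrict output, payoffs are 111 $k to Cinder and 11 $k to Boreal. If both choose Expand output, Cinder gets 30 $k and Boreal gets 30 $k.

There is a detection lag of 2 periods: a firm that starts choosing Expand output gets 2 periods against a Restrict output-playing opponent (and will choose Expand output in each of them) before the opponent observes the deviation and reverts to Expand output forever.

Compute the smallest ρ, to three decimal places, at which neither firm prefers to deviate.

0.778

A deviator earns 111 for 2 periods, then 30 forever; cooperating earns 62 forever. Multiplying the IC by (1−ρ):
62 ≥ 111(1−ρ^2) + 30ρ^2, so 81·ρ^2 ≥ 49 and ρ^2 ≥ 49/81.
ρ ≥ (49/81)^(1/2) ≈ 0.778.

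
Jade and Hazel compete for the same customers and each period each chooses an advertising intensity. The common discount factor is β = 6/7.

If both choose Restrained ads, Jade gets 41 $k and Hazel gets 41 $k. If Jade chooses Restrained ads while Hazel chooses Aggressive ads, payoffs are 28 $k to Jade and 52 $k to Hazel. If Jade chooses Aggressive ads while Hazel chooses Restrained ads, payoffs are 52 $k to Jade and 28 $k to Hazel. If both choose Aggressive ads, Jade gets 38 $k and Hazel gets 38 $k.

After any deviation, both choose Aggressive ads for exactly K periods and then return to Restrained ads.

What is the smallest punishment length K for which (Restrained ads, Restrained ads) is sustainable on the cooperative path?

IC: β(1−β^K)/(1−β) ≥ (52−41)/(41−38) = 11/3.
With β = 6/7: need 1 − β^K ≥ 11/3·(1−6/7)/(6/7), i.e. β^K ≤ 0.3889.
Since (6/7)^6 = 0.3966 and (6/7)^7 = 0.3399, the smallest such K is 7.

7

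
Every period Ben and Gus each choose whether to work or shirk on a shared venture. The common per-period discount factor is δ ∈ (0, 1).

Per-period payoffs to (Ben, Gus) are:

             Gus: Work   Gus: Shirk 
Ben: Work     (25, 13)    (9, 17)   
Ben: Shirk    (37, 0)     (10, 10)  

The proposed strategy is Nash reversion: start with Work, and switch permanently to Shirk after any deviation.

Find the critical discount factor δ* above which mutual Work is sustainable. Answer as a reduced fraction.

Ben: cooperation gives 25 each period; deviation gives 37 once then 10 forever.
  25/(1−δ) ≥ 37 + 10δ/(1−δ) ⇒ δ ≥ 12/27 = 4/9.
Gus: cooperation gives 13 each period; deviation gives 17 once then 10 forever.
  δ ≥ 4/7.
Both must hold, so the binding constraint is Gus's: δ ≥ 4/7.

4/7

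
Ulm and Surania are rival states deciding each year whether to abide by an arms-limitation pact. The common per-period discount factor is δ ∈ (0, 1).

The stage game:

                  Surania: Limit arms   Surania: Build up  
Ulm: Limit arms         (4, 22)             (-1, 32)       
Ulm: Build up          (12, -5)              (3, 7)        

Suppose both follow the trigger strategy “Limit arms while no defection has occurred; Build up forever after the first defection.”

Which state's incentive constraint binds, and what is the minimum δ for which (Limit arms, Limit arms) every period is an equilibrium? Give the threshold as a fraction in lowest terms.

Ulm; δ ≥ 8/9

Ulm's threshold: (12−4)/(12−3) = 8/9.
Surania's threshold: (32−22)/(32−7) = 2/5.
8/9 > 2/5, so Ulm binds and δ* = 8/9.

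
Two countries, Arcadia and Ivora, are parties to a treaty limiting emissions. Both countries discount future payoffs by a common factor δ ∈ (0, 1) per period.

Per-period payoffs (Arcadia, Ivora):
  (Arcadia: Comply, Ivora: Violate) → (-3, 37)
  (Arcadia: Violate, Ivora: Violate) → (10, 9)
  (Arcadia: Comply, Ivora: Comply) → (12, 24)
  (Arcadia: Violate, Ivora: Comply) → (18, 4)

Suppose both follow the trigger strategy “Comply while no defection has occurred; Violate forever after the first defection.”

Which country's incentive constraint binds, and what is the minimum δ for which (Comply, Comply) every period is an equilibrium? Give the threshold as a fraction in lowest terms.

Arcadia: cooperation gives 12 each period; deviation gives 18 once then 10 forever.
  12/(1−δ) ≥ 18 + 10δ/(1−δ) ⇒ δ ≥ 6/8 = 3/4.
Ivora: cooperation gives 24 each period; deviation gives 37 once then 9 forever.
  δ ≥ 13/28.
Both must hold, so the binding constraint is Arcadia's: δ ≥ 3/4.

Arcadia; δ ≥ 3/4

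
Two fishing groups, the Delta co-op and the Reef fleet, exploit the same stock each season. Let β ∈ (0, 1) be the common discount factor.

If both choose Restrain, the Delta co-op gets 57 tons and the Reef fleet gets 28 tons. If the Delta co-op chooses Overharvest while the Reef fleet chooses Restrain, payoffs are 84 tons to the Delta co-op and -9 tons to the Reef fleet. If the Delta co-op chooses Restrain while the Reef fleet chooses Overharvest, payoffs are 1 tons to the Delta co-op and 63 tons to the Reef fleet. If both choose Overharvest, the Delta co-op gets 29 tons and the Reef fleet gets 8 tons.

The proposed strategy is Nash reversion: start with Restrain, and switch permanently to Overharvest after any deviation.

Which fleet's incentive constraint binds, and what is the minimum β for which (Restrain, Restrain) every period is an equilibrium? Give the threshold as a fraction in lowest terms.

the Reef fleet; β ≥ 7/11

the Delta co-op's threshold: (84−57)/(84−29) = 27/55.
the Reef fleet's threshold: (63−28)/(63−8) = 7/11.
27/55 < 7/11, so the Reef fleet binds and β* = 7/11.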